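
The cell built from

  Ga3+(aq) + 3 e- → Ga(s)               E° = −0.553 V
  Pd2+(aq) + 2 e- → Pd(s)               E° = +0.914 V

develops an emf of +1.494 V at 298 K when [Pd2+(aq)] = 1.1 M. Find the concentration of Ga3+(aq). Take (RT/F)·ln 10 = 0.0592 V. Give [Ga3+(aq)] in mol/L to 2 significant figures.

With Pd²⁺/Pd at the cathode and Ga³⁺/Ga at the anode, E°cell = +0.914 − (−0.553) = +1.467 V (n = 6).
From the Nernst equation, log Q = n(E° − E)/0.0592 = 6·(+1.467 − (+1.494))/0.0592 = −2.736.
Balancing electrons gives 3 Pd2+(aq) + 2 Ga(s) → 3 Pd(s) + 2 Ga3+(aq); thus Q = [Ga3+(aq)]^2 / [Pd2+(aq)]^3.
Solving for the unknown gives log [Ga3+(aq)] = −1.306, so [Ga3+(aq)] ≈ 0.049 M.

0.049 M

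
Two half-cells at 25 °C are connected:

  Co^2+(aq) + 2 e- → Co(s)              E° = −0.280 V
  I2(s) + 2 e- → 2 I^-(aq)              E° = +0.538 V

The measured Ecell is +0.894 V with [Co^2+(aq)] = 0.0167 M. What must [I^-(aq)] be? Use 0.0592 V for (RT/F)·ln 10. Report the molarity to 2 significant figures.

0.40 M

The I₂/I⁻ couple has the larger reduction potential, so it is the cathode: E°cell = +0.538 − (−0.280) = +0.818 V and n = 2.
From the Nernst equation, log Q = n(E° − E)/0.0592 = 2·(+0.818 − (+0.894))/0.0592 = −2.568.
For I2(s) + Co(s) → 2 I^-(aq) + Co^2+(aq), the reaction quotient is Q = [I^-(aq)]^2·[Co^2+(aq)].
Isolating [I^-(aq)] in Q = 10^{−2.568} yields log [I^-(aq)] = −0.395, i.e. 0.40 M.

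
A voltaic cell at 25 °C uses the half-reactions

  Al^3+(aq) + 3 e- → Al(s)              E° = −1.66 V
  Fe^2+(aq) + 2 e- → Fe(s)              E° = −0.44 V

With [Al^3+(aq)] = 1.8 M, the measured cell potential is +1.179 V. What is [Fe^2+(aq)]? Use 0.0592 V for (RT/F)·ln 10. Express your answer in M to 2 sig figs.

0.061 M

The Fe²⁺/Fe couple has the larger reduction potential, so it is the cathode: E°cell = −0.44 − (−1.66) = +1.22 V and n = 6.
From the Nernst equation, log Q = n(E° − E)/0.0592 = 6·(+1.22 − (+1.179))/0.0592 = 4.155.
The balanced reaction is 3 Fe^2+(aq) + 2 Al(s) → 3 Fe(s) + 2 Al^3+(aq), so Q = [Al^3+(aq)]^2 / [Fe^2+(aq)]^3.
Isolating [Fe^2+(aq)] in Q = 10^{4.155} yields log [Fe^2+(aq)] = −1.215, i.e. 0.061 M.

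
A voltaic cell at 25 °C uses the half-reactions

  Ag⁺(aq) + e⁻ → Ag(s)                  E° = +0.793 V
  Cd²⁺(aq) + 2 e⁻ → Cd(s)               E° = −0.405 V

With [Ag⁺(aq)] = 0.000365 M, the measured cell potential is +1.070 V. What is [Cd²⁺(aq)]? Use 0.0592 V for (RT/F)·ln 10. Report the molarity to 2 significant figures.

0.0028 M

The Ag⁺/Ag couple has the larger reduction potential, so it is the cathode: E°cell = +0.793 − (−0.405) = +1.198 V and n = 2.
Rearranging E = E° − (0.0592/n)·log Q gives log Q = 2(+1.198 − (+1.070))/0.0592 = 4.324.
The balanced reaction is 2 Ag⁺(aq) + Cd(s) → 2 Ag(s) + Cd²⁺(aq), so Q = [Cd²⁺(aq)] / [Ag⁺(aq)]^2.
Substituting the known concentrations and solving, log [Cd²⁺(aq)] = −2.551 and [Cd²⁺(aq)] = 0.0028 M.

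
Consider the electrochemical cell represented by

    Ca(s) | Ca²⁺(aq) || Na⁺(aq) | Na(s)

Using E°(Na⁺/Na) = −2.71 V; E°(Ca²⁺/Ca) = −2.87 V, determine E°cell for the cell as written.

By convention the left-hand electrode in cell notation is the anode (oxidation) and the right-hand electrode is the cathode (reduction).
E°cell = E°(right) − E°(left) = −2.71 − (−2.87) = +0.16 V.

+0.16 V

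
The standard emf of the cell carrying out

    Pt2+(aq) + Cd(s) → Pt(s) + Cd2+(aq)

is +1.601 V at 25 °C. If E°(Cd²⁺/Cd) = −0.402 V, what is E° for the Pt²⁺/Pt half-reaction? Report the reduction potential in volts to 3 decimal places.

+1.199 V

In the reaction as written the Pt²⁺/Pt couple is reduced (cathode) and Cd²⁺/Cd is oxidized (anode), so E°cell = E°(Pt²⁺/Pt) − E°(Cd²⁺/Cd).
E°(Pt²⁺/Pt) = E°cell + E°(anode) = +1.601 + (−0.402) = +1.199 V.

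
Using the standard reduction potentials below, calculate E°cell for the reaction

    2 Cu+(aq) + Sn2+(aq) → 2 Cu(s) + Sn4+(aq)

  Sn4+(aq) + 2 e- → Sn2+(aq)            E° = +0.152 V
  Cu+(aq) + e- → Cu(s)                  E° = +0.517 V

+0.365 V

Cu+(aq) gains electrons, so the Cu⁺/Cu couple is the cathode; the Sn⁴⁺/Sn²⁺ couple is the anode.
E°cell = E°(cathode) − E°(anode) = +0.517 − (+0.152) = +0.365 V.
The positive value indicates the reaction is spontaneous as written.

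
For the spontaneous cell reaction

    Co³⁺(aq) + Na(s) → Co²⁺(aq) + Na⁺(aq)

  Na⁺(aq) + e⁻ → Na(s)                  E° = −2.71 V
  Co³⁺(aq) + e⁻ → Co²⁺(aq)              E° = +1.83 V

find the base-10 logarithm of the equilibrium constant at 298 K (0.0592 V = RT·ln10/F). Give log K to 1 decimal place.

log K = 76.7

The Co³⁺/Co²⁺ couple is reduced (cathode); E°cell = +1.83 − (−2.71) = +4.54 V with n = 1.
At equilibrium E = 0, so log K = nE°cell / 0.0592 = (1)(+4.54) / 0.0592 = 76.7.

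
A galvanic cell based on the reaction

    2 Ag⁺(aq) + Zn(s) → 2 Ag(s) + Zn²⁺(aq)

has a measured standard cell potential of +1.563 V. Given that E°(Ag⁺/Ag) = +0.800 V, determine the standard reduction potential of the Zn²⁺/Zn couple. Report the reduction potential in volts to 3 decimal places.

−0.763 V

In the reaction as written the Ag⁺/Ag couple is reduced (cathode) and Zn²⁺/Zn is oxidized (anode), so E°cell = E°(Ag⁺/Ag) − E°(Zn²⁺/Zn).
E°(Zn²⁺/Zn) = E°(cathode) − E°cell = +0.800 − (+1.563) = −0.763 V.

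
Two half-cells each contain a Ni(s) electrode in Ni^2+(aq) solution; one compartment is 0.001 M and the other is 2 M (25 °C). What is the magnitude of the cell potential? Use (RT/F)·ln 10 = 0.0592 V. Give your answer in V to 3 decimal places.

0.098 V

For a concentration cell E°cell = 0, since both electrodes use the same couple.
The compartment with the higher Ni^2+(aq) concentration (2 M) acts as the cathode; ions are reduced there and produced at the dilute (0.001 M) anode.
With n = 2, Ecell = −(0.0592/2)·log([dilute]/[conc]) = −(0.0592/2)·log(0.001/2) = +0.098 V.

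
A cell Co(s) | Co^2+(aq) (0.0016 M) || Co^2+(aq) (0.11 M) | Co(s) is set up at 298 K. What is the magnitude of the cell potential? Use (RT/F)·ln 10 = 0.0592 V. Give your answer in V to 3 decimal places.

0.054 V

For a concentration cell E°cell = 0, since both electrodes use the same couple.
The compartment with the higher Co^2+(aq) concentration (0.11 M) acts as the cathode; ions are reduced there and produced at the dilute (0.0016 M) anode.
With n = 2, Ecell = −(0.0592/2)·log([dilute]/[conc]) = −(0.0592/2)·log(0.0016/0.11) = +0.054 V.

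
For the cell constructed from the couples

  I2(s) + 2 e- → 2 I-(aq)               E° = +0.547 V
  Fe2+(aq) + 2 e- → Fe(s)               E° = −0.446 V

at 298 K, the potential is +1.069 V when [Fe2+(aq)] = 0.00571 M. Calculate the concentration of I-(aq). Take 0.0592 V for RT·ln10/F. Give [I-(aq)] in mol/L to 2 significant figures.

I₂/I⁻ is the cathode (higher E°); E°cell = +0.547 − (−0.446) = +0.993 V with n = 2.
From the Nernst equation, log Q = n(E° − E)/0.0592 = 2·(+0.993 − (+1.069))/0.0592 = −2.568.
For I2(s) + Fe(s) → 2 I-(aq) + Fe2+(aq), the reaction quotient is Q = [I-(aq)]^2·[Fe2+(aq)].
Solving for the unknown gives log [I-(aq)] = −0.162, so [I-(aq)] ≈ 0.69 M.

0.69 M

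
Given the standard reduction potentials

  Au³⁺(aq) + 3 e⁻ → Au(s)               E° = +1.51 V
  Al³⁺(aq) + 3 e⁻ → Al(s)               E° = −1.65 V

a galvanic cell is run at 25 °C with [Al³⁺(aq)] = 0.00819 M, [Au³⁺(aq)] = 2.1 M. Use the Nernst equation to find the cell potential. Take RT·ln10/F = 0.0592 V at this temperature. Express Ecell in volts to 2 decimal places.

The Au³⁺/Au couple has the more positive E°, so it is the cathode; Al³⁺/Al is the anode.
E°cell = +1.51 − (−1.65) = +3.16 V, with n = 3 electrons transferred.
Balancing gives Au³⁺(aq) + Al(s) → Au(s) + Al³⁺(aq); hence Q = [Al³⁺(aq)] / [Au³⁺(aq)] = 0.0039 (log Q = −2.409).
E = E° − (0.0592/n)·log Q = +3.16 − (0.0592/3)(−2.409) = +3.21 V.

+3.21 V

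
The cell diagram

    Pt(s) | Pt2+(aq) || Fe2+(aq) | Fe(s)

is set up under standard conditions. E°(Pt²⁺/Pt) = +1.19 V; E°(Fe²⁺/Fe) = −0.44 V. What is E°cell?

−1.63 V

By convention the left-hand electrode in cell notation is the anode (oxidation) and the right-hand electrode is the cathode (reduction).
E°cell = E°(right) − E°(left) = −0.44 − (+1.19) = −1.63 V.
The negative sign shows that, as written, the cell would require an external voltage to drive the reaction.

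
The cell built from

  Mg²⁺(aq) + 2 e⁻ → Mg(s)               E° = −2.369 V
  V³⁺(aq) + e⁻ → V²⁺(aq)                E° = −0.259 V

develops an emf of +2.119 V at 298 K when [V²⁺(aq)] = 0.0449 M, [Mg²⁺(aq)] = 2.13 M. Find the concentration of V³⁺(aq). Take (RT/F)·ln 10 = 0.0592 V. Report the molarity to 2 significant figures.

V³⁺/V²⁺ is the cathode (higher E°); E°cell = −0.259 − (−2.369) = +2.110 V with n = 2.
Rearranging E = E° − (0.0592/n)·log Q gives log Q = 2(+2.110 − (+2.119))/0.0592 = −0.304.
The balanced reaction is 2 V³⁺(aq) + Mg(s) → 2 V²⁺(aq) + Mg²⁺(aq), so Q = ([V²⁺(aq)]^2·[Mg²⁺(aq)]) / [V³⁺(aq)]^2.
Solving for the unknown gives log [V³⁺(aq)] = −1.032, so [V³⁺(aq)] ≈ 0.093 M.

0.093 M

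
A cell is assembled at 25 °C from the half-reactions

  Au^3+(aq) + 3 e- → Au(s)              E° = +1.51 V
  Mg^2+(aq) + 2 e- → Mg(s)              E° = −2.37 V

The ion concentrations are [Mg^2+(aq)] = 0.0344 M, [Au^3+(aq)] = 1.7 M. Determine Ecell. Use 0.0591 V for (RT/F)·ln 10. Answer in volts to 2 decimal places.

Au³⁺/Au is reduced (cathode, E° = +1.51 V) and Mg²⁺/Mg is oxidized (anode).
E°cell = E°cat − E°an = +1.51 − (−2.37) = +3.88 V; n = 6.
The balanced reaction is 2 Au^3+(aq) + 3 Mg(s) → 2 Au(s) + 3 Mg^2+(aq), so Q = [Mg^2+(aq)]^3 / [Au^3+(aq)]^2 = 1.41×10^−5 and log Q = −4.851.
E = E° − (0.0591/n)·log Q = +3.88 − (0.0591/6)(−4.851) = +3.93 V.

+3.93 V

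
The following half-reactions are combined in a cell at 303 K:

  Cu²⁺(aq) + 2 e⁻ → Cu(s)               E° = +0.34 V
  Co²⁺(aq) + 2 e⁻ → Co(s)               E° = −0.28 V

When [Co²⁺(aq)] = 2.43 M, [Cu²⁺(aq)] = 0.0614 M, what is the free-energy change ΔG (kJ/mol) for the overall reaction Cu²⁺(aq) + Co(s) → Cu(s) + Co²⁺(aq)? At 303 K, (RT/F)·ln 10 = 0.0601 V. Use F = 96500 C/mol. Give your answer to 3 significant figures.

With Cu²⁺/Cu reduced at the cathode, E°cell = +0.34 − (−0.28) = +0.62 V and n = 2.
The reaction quotient is [Co²⁺(aq)] / [Cu²⁺(aq)] = 39.6; by Nernst, E = +0.62 − (0.0601/2)(1.597) = +0.5720 V.
Finally ΔG = −nFE = −(2)(96500 C/mol)(+0.5720 V) = −110 kJ/mol.

−110 kJ/mol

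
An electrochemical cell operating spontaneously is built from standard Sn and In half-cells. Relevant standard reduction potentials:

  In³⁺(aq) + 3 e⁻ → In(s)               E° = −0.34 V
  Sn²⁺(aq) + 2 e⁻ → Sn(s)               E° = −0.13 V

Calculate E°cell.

The Sn²⁺/Sn couple has the higher E°, so Sn ion is reduced (cathode) and In is oxidized (anode).
E°cell = E°(cathode) − E°(anode) = −0.13 − (−0.34) = +0.21 V.

+0.21 V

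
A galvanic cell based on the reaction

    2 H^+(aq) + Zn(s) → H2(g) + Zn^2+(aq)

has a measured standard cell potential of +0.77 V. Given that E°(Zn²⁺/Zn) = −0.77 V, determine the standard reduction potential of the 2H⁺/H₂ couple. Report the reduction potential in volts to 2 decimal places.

+0.00 V

In the reaction as written the 2H⁺/H₂ couple is reduced (cathode) and Zn²⁺/Zn is oxidized (anode), so E°cell = E°(2H⁺/H₂) − E°(Zn²⁺/Zn).
E°(2H⁺/H₂) = E°cell + E°(anode) = +0.77 + (−0.77) = +0.00 V.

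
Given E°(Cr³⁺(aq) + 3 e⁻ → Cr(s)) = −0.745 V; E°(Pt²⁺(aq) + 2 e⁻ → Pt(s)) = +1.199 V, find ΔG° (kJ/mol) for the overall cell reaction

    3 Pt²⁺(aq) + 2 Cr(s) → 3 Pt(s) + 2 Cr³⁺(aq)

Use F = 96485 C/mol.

−1125 kJ/mol

In the reaction as written Pt²⁺(aq) is reduced, so the Pt²⁺/Pt couple is the cathode and Cr³⁺/Cr is the anode.
E°cell = +1.199 − (−0.745) = +1.944 V; balancing electrons gives n = 6.
ΔG° = −nFE°cell = −(6)(96485)(+1.944) J/mol = −1125 kJ/mol.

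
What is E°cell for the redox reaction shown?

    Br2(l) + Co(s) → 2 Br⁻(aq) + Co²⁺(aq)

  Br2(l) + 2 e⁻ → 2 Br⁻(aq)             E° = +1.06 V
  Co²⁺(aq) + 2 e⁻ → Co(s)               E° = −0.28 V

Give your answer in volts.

In the reaction as written, Br2(l) is reduced (cathode) and Co²⁺(aq) is produced by oxidation at the anode.
E°cell = E°(cathode) − E°(anode) = +1.06 − (−0.28) = +1.34 V.
The positive value indicates the reaction is spontaneous as written.

+1.34 V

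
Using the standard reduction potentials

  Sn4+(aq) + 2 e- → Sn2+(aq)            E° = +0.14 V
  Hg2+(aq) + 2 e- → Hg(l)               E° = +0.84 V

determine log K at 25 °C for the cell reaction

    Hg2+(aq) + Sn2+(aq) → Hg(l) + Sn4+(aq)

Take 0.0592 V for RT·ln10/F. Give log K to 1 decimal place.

log K = 23.6

The Hg²⁺/Hg couple is reduced (cathode); E°cell = +0.84 − (+0.14) = +0.70 V with n = 2.
At equilibrium E = 0, so log K = nE°cell / 0.0592 = (2)(+0.70) / 0.0592 = 23.6.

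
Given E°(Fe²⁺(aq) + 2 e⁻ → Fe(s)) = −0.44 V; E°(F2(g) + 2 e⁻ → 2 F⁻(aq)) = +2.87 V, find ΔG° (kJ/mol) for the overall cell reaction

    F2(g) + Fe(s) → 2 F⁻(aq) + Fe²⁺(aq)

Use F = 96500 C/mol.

−639 kJ/mol

In the reaction as written F2(g) is reduced, so the F₂/F⁻ couple is the cathode and Fe²⁺/Fe is the anode.
E°cell = +2.87 − (−0.44) = +3.31 V; balancing electrons gives n = 2.
ΔG° = −nFE°cell = −(2)(96500)(+3.31) J/mol = −639 kJ/mol.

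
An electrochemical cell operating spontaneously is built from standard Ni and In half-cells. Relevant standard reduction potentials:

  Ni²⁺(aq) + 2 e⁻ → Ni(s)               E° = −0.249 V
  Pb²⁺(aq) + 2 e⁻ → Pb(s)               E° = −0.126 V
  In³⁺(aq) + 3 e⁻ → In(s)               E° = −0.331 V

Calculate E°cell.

+0.082 V

Of the two couples in this cell, the one with the more positive reduction potential is reduced at the cathode: here that is Ni²⁺/Ni (−0.249 V); In³⁺/In (−0.331 V) is the anode.
E°cell = E°(cathode) − E°(anode) = −0.249 − (−0.331) = +0.082 V.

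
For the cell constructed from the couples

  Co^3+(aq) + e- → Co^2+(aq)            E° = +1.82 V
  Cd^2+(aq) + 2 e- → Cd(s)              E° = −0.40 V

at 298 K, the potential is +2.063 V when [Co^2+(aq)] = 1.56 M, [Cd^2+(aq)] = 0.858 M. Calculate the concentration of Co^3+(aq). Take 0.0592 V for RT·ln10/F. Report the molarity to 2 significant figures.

With Co³⁺/Co²⁺ at the cathode and Cd²⁺/Cd at the anode, E°cell = +1.82 − (−0.40) = +2.22 V (n = 2).
Rearranging E = E° − (0.0592/n)·log Q gives log Q = 2(+2.22 − (+2.063))/0.0592 = 5.304.
For 2 Co^3+(aq) + Cd(s) → 2 Co^2+(aq) + Cd^2+(aq), the reaction quotient is Q = ([Co^2+(aq)]^2·[Cd^2+(aq)]) / [Co^3+(aq)]^2.
Isolating [Co^3+(aq)] in Q = 10^{5.304} yields log [Co^3+(aq)] = −2.492, i.e. 0.0032 M.

0.0032 M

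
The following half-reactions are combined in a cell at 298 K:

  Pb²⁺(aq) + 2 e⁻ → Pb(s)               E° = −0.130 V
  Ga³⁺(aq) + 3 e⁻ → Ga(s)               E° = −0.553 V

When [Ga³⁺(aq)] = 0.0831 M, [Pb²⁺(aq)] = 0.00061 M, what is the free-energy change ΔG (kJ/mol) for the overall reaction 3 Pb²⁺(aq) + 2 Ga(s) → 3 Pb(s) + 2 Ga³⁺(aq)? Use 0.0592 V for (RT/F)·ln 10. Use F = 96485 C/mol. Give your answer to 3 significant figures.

The standard cell potential is −0.130 − (−0.553) = +0.423 V, with n = 6 electrons in the balanced equation.
The reaction quotient is [Ga³⁺(aq)]^2 / [Pb²⁺(aq)]^3 = 3.04×10^7; by Nernst, E = +0.423 − (0.0592/6)(7.483) = +0.3492 V.
Finally ΔG = −nFE = −(6)(96485 C/mol)(+0.3492 V) = −202 kJ/mol.

−202 kJ/mol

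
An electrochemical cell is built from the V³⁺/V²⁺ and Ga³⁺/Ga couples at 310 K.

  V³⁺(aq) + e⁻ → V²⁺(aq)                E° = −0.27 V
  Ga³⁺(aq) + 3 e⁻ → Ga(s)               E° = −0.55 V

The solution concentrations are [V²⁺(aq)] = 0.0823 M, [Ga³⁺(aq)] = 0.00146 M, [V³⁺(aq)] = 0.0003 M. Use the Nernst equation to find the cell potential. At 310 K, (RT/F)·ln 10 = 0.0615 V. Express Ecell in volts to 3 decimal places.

Since E°(V³⁺/V²⁺) > E°(Ga³⁺/Ga), V³⁺/V²⁺ serves as the cathode.
E°cell = E°cat − E°an = −0.27 − (−0.55) = +0.28 V; n = 3.
The balanced reaction is 3 V³⁺(aq) + Ga(s) → 3 V²⁺(aq) + Ga³⁺(aq), so Q = ([V²⁺(aq)]^3·[Ga³⁺(aq)]) / [V³⁺(aq)]^3 = 3.01×10^4 and log Q = 4.479.
Applying E = E° − (RT ln10/nF)·log Q gives +0.28 − (0.0615/3)(4.479) = +0.188 V.

+0.188 V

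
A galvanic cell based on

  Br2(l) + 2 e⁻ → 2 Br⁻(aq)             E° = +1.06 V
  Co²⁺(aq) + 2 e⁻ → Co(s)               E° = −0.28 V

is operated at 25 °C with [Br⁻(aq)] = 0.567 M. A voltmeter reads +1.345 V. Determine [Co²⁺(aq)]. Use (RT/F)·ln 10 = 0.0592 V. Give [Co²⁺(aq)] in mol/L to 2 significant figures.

With Br₂/Br⁻ at the cathode and Co²⁺/Co at the anode, E°cell = +1.06 − (−0.28) = +1.34 V (n = 2).
Since E = E° − (0.0592/n)·log Q, log Q = n(E° − E)/0.0592 = −0.169.
Balancing electrons gives Br2(l) + Co(s) → 2 Br⁻(aq) + Co²⁺(aq); thus Q = [Br⁻(aq)]^2·[Co²⁺(aq)].
Isolating [Co²⁺(aq)] in Q = 10^{−0.169} yields log [Co²⁺(aq)] = 0.324, i.e. 2.1 M.

2.1 M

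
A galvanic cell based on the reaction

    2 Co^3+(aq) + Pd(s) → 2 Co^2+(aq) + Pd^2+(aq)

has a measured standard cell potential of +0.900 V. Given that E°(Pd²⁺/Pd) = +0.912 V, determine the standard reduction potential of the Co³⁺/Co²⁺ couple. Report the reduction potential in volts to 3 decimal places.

+1.812 V

In the reaction as written the Co³⁺/Co²⁺ couple is reduced (cathode) and Pd²⁺/Pd is oxidized (anode), so E°cell = E°(Co³⁺/Co²⁺) − E°(Pd²⁺/Pd).
E°(Co³⁺/Co²⁺) = E°cell + E°(anode) = +0.900 + (+0.912) = +1.812 V.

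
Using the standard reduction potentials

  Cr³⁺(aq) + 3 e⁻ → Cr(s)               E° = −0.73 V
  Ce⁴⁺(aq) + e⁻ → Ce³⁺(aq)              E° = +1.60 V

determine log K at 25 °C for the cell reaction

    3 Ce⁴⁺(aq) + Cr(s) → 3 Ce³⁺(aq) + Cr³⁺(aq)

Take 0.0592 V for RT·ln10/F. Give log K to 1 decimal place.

The Ce⁴⁺/Ce³⁺ couple is reduced (cathode); E°cell = +1.60 − (−0.73) = +2.33 V with n = 3.
At equilibrium E = 0, so log K = nE°cell / 0.0592 = (3)(+2.33) / 0.0592 = 118.1.

log K = 118.1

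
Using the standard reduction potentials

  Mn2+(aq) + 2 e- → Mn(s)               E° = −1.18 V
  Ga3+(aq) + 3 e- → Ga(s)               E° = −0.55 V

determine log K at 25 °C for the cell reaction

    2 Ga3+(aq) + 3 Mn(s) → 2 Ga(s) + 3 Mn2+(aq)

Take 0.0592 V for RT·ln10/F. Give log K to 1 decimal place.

log K = 63.9

The Ga³⁺/Ga couple is reduced (cathode); E°cell = −0.55 − (−1.18) = +0.63 V with n = 6.
At equilibrium E = 0, so log K = nE°cell / 0.0592 = (6)(+0.63) / 0.0592 = 63.9.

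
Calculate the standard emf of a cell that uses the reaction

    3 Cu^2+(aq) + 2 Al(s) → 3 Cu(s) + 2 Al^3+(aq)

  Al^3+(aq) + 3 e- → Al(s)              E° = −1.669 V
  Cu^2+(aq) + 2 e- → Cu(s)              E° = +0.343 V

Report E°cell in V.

+2.012 V

Cu^2+(aq) gains electrons, so the Cu²⁺/Cu couple is the cathode; the Al³⁺/Al couple is the anode.
E°cell = E°(cathode) − E°(anode) = +0.343 − (−1.669) = +2.012 V.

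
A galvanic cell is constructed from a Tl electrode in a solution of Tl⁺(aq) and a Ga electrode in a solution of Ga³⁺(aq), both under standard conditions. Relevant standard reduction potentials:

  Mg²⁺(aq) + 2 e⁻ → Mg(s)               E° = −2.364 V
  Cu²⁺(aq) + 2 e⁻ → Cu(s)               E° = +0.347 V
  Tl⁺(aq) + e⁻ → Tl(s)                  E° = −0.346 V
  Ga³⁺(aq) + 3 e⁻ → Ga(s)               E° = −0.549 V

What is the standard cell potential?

+0.203 V

Of the two couples in this cell, the one with the more positive reduction potential is reduced at the cathode: here that is Tl⁺/Tl (−0.346 V); Ga³⁺/Ga (−0.549 V) is the anode.
E°cell = E°(cathode) − E°(anode) = −0.346 − (−0.549) = +0.203 V.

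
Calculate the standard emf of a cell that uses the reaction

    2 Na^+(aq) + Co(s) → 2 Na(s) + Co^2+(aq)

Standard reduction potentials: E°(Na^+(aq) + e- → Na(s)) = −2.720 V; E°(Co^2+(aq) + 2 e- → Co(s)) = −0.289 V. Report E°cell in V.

−2.431 V

In the reaction as written, Na^+(aq) is reduced (cathode) and Co^2+(aq) is produced by oxidation at the anode.
E°cell = E°(cathode) − E°(anode) = −2.720 − (−0.289) = −2.431 V.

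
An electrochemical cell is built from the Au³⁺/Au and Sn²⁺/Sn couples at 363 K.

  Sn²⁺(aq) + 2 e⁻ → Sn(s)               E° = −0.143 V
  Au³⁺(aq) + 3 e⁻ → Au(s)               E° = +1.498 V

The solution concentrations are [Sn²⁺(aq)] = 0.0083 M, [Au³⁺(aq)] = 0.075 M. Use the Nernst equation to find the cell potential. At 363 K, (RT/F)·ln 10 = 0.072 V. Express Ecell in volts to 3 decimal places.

+1.689 V

The Au³⁺/Au couple has the more positive E°, so it is the cathode; Sn²⁺/Sn is the anode.
E°cell = +1.498 − (−0.143) = +1.641 V, with n = 6 electrons transferred.
For the overall reaction 2 Au³⁺(aq) + 3 Sn(s) → 2 Au(s) + 3 Sn²⁺(aq), Q = [Sn²⁺(aq)]^3 / [Au³⁺(aq)]^2 = 0.000102, giving log Q = −3.993.
E = E° − (0.072/n)·log Q = +1.641 − (0.072/6)(−3.993) = +1.689 V.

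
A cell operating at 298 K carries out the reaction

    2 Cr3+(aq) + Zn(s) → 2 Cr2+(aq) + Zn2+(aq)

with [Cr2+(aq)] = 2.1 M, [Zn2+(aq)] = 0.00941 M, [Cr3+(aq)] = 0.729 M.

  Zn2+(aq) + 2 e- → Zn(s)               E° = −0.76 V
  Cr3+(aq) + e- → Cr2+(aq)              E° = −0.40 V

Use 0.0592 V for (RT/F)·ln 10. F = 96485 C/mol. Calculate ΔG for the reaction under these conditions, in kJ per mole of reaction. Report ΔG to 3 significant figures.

E°cell = −0.40 − (−0.76) = +0.36 V; the balanced reaction transfers n = 2 electrons.
The reaction quotient is ([Cr2+(aq)]^2·[Zn2+(aq)]) / [Cr3+(aq)]^2 = 0.0781; by Nernst, E = +0.36 − (0.0592/2)(−1.107) = +0.3928 V.
Then ΔG = −nFE = −2 × 96485 × +0.3928 J/mol = −75.8 kJ/mol.

−75.8 kJ/mol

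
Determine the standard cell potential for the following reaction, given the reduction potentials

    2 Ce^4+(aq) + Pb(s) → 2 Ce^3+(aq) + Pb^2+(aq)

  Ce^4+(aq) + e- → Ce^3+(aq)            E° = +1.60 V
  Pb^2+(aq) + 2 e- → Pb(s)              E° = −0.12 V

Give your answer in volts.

+1.72 V

In the reaction as written, Ce^4+(aq) is reduced (cathode) and Pb^2+(aq) is produced by oxidation at the anode.
E°cell = E°(cathode) − E°(anode) = +1.60 − (−0.12) = +1.72 V.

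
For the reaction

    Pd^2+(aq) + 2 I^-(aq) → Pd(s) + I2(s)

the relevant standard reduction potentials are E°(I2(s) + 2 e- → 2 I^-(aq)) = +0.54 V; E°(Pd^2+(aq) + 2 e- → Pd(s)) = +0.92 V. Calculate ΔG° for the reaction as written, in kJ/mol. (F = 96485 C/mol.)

In the reaction as written Pd^2+(aq) is reduced, so the Pd²⁺/Pd couple is the cathode and I₂/I⁻ is the anode.
E°cell = +0.92 − (+0.54) = +0.38 V; balancing electrons gives n = 2.
ΔG° = −nFE°cell = −(2)(96485)(+0.38) J/mol = −73.3 kJ/mol.

−73.3 kJ/mol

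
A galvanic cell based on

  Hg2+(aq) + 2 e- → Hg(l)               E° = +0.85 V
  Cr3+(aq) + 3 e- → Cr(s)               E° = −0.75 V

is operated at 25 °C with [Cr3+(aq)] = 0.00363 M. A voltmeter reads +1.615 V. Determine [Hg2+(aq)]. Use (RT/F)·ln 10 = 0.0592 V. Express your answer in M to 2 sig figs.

0.076 M

With Hg²⁺/Hg at the cathode and Cr³⁺/Cr at the anode, E°cell = +0.85 − (−0.75) = +1.60 V (n = 6).
From the Nernst equation, log Q = n(E° − E)/0.0592 = 6·(+1.60 − (+1.615))/0.0592 = −1.520.
For 3 Hg2+(aq) + 2 Cr(s) → 3 Hg(l) + 2 Cr3+(aq), the reaction quotient is Q = [Cr3+(aq)]^2 / [Hg2+(aq)]^3.
Solving for the unknown gives log [Hg2+(aq)] = −1.120, so [Hg2+(aq)] ≈ 0.076 M.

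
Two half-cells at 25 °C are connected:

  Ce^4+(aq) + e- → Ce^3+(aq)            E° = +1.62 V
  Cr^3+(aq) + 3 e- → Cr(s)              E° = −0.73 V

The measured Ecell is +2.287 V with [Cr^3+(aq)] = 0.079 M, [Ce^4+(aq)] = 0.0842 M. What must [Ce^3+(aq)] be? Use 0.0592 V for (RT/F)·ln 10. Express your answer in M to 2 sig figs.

2.3 M

The Ce⁴⁺/Ce³⁺ couple has the larger reduction potential, so it is the cathode: E°cell = +1.62 − (−0.73) = +2.35 V and n = 3.
Rearranging E = E° − (0.0592/n)·log Q gives log Q = 3(+2.35 − (+2.287))/0.0592 = 3.193.
For 3 Ce^4+(aq) + Cr(s) → 3 Ce^3+(aq) + Cr^3+(aq), the reaction quotient is Q = ([Ce^3+(aq)]^3·[Cr^3+(aq)]) / [Ce^4+(aq)]^3.
Substituting the known concentrations and solving, log [Ce^3+(aq)] = 0.357 and [Ce^3+(aq)] = 2.3 M.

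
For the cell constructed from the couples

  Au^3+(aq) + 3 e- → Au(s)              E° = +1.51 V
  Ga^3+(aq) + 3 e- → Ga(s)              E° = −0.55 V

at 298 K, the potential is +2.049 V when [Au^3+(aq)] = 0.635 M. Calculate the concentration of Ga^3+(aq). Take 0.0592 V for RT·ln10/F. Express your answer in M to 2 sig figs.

2.3 M

Au³⁺/Au is the cathode (higher E°); E°cell = +1.51 − (−0.55) = +2.06 V with n = 3.
Rearranging E = E° − (0.0592/n)·log Q gives log Q = 3(+2.06 − (+2.049))/0.0592 = 0.557.
For Au^3+(aq) + Ga(s) → Au(s) + Ga^3+(aq), the reaction quotient is Q = [Ga^3+(aq)] / [Au^3+(aq)].
Substituting the known concentrations and solving, log [Ga^3+(aq)] = 0.360 and [Ga^3+(aq)] = 2.3 M.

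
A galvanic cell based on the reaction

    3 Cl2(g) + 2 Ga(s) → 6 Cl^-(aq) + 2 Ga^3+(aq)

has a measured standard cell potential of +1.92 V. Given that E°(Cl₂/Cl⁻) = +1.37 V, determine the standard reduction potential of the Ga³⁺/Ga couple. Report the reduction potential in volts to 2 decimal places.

In the reaction as written the Cl₂/Cl⁻ couple is reduced (cathode) and Ga³⁺/Ga is oxidized (anode), so E°cell = E°(Cl₂/Cl⁻) − E°(Ga³⁺/Ga).
E°(Ga³⁺/Ga) = E°(cathode) − E°cell = +1.37 − (+1.92) = −0.55 V.

−0.55 V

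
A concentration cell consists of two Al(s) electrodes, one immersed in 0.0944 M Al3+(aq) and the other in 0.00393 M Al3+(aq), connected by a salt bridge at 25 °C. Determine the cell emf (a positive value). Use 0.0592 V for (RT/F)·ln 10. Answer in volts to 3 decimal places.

0.027 V

For a concentration cell E°cell = 0, since both electrodes use the same couple.
The compartment with the higher Al3+(aq) concentration (0.0944 M) acts as the cathode; ions are reduced there and produced at the dilute (0.00393 M) anode.
With n = 3, Ecell = −(0.0592/3)·log([dilute]/[conc]) = −(0.0592/3)·log(0.00393/0.0944) = +0.027 V.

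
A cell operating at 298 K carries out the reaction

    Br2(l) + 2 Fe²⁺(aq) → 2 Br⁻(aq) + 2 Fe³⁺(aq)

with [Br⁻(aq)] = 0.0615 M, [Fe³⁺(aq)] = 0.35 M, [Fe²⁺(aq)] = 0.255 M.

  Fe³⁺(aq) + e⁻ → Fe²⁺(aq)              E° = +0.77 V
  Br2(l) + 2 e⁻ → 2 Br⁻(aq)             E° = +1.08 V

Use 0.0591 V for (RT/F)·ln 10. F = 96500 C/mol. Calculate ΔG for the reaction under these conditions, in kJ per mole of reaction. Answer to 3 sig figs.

The standard cell potential is +1.08 − (+0.77) = +0.31 V, with n = 2 electrons in the balanced equation.
The reaction quotient is ([Br⁻(aq)]^2·[Fe³⁺(aq)]^2) / [Fe²⁺(aq)]^2 = 0.00713; by Nernst, E = +0.31 − (0.0591/2)(−2.147) = +0.3734 V.
ΔG = −nFE = −(2)(96500)(+0.3734) J/mol = −72.1 kJ/mol.

−72.1 kJ/mol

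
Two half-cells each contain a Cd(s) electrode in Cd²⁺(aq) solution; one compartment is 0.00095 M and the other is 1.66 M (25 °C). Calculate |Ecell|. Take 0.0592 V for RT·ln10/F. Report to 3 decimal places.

0.096 V

For a concentration cell E°cell = 0, since both electrodes use the same couple.
The compartment with the higher Cd²⁺(aq) concentration (1.66 M) acts as the cathode; ions are reduced there and produced at the dilute (0.00095 M) anode.
With n = 2, Ecell = −(0.0592/2)·log([dilute]/[conc]) = −(0.0592/2)·log(0.00095/1.66) = +0.096 V.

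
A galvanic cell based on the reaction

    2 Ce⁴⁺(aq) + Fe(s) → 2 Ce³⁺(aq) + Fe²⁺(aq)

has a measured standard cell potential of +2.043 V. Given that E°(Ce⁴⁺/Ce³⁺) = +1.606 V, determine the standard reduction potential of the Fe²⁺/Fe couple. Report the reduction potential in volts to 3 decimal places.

In the reaction as written the Ce⁴⁺/Ce³⁺ couple is reduced (cathode) and Fe²⁺/Fe is oxidized (anode), so E°cell = E°(Ce⁴⁺/Ce³⁺) − E°(Fe²⁺/Fe).
E°(Fe²⁺/Fe) = E°(cathode) − E°cell = +1.606 − (+2.043) = −0.437 V.

−0.437 V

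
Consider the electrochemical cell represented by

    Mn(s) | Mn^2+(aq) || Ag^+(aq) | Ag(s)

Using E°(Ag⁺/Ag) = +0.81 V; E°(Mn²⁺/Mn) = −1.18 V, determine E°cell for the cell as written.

By convention the left-hand electrode in cell notation is the anode (oxidation) and the right-hand electrode is the cathode (reduction).
E°cell = E°(right) − E°(left) = +0.81 − (−1.18) = +1.99 V.

+1.99 V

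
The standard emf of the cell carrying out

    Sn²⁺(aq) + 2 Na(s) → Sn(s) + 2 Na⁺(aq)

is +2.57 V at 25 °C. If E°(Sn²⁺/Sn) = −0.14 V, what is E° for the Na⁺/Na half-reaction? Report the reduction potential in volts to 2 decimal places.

−2.71 V

In the reaction as written the Sn²⁺/Sn couple is reduced (cathode) and Na⁺/Na is oxidized (anode), so E°cell = E°(Sn²⁺/Sn) − E°(Na⁺/Na).
E°(Na⁺/Na) = E°(cathode) − E°cell = −0.14 − (+2.57) = −2.71 V.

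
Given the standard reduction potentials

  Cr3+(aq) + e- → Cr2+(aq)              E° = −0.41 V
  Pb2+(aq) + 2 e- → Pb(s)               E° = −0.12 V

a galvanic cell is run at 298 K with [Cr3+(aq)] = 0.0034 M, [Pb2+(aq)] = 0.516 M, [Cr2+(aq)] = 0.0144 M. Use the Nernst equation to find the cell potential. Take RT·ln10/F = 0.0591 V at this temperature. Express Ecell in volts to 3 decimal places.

Since E°(Pb²⁺/Pb) > E°(Cr³⁺/Cr²⁺), Pb²⁺/Pb serves as the cathode.
E°cell = E°cat − E°an = −0.12 − (−0.41) = +0.29 V; n = 2.
For the overall reaction Pb2+(aq) + 2 Cr2+(aq) → Pb(s) + 2 Cr3+(aq), Q = [Cr3+(aq)]^2 / ([Pb2+(aq)]·[Cr2+(aq)]^2) = 0.108, giving log Q = −0.966.
E = E° − (0.0591/n)·log Q = +0.29 − (0.0591/2)(−0.966) = +0.319 V.

+0.319 V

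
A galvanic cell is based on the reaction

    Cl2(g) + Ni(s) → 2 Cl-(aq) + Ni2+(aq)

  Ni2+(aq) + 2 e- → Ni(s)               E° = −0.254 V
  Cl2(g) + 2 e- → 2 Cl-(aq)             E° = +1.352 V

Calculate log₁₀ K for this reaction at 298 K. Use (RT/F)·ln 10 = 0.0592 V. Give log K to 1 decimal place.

The Cl₂/Cl⁻ couple is reduced (cathode); E°cell = +1.352 − (−0.254) = +1.606 V with n = 2.
At equilibrium E = 0, so log K = nE°cell / 0.0592 = (2)(+1.606) / 0.0592 = 54.3.

log K = 54.3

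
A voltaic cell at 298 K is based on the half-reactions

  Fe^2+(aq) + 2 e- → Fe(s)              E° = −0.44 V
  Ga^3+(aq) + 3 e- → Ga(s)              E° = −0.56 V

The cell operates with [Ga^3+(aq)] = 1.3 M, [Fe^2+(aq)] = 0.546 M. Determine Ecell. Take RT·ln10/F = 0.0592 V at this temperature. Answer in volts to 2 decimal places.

Fe²⁺/Fe is reduced (cathode, E° = −0.44 V) and Ga³⁺/Ga is oxidized (anode).
E°cell = −0.44 − (−0.56) = +0.12 V, with n = 6 electrons transferred.
For the overall reaction 3 Fe^2+(aq) + 2 Ga(s) → 3 Fe(s) + 2 Ga^3+(aq), Q = [Ga^3+(aq)]^2 / [Fe^2+(aq)]^3 = 10.4, giving log Q = 1.016.
Applying E = E° − (RT ln10/nF)·log Q gives +0.12 − (0.0592/6)(1.016) = +0.11 V.

+0.11 V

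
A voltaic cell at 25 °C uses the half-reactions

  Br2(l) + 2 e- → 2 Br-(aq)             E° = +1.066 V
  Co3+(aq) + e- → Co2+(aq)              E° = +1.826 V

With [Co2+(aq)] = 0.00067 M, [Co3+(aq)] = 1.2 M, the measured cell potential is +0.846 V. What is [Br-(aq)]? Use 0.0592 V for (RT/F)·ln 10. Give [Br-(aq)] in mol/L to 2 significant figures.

With Co³⁺/Co²⁺ at the cathode and Br₂/Br⁻ at the anode, E°cell = +1.826 − (+1.066) = +0.760 V (n = 2).
Rearranging E = E° − (0.0592/n)·log Q gives log Q = 2(+0.760 − (+0.846))/0.0592 = −2.905.
The balanced reaction is 2 Co3+(aq) + 2 Br-(aq) → 2 Co2+(aq) + Br2(l), so Q = [Co2+(aq)]^2 / ([Co3+(aq)]^2·[Br-(aq)]^2).
Substituting the known concentrations and solving, log [Br-(aq)] = −1.801 and [Br-(aq)] = 0.016 M.

0.016 M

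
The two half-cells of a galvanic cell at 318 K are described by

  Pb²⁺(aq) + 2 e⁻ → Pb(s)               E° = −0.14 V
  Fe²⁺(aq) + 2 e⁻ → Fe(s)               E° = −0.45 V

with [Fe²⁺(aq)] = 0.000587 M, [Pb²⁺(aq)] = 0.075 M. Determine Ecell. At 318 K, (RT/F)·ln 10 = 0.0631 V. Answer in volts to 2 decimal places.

Pb²⁺/Pb is reduced (cathode, E° = −0.14 V) and Fe²⁺/Fe is oxidized (anode).
E°cell = E°cat − E°an = −0.14 − (−0.45) = +0.31 V; n = 2.
For the overall reaction Pb²⁺(aq) + Fe(s) → Pb(s) + Fe²⁺(aq), Q = [Fe²⁺(aq)] / [Pb²⁺(aq)] = 0.00783, giving log Q = −2.106.
By the Nernst equation, E = +0.31 − (0.0631/2)·(−2.106) = +0.38 V.

+0.38 V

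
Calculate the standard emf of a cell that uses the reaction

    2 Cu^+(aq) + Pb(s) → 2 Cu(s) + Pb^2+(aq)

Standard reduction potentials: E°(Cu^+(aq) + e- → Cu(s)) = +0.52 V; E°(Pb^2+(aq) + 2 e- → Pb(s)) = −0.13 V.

+0.65 V

Cu^+(aq) gains electrons, so the Cu⁺/Cu couple is the cathode; the Pb²⁺/Pb couple is the anode.
E°cell = E°(cathode) − E°(anode) = +0.52 − (−0.13) = +0.65 V.
The positive value indicates the reaction is spontaneous as written.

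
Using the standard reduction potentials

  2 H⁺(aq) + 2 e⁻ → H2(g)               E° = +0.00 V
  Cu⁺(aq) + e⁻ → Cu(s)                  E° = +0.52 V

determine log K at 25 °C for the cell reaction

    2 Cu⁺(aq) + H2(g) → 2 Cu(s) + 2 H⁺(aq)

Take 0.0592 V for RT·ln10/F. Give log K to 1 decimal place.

The Cu⁺/Cu couple is reduced (cathode); E°cell = +0.52 − (+0.00) = +0.52 V with n = 2.
At equilibrium E = 0, so log K = nE°cell / 0.0592 = (2)(+0.52) / 0.0592 = 17.6.

log K = 17.6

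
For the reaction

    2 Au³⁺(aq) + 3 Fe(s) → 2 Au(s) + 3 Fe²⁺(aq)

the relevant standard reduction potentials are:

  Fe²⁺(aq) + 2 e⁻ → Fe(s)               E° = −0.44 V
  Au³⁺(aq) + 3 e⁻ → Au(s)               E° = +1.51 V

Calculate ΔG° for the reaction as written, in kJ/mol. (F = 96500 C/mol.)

−1129 kJ/mol

In the reaction as written Au³⁺(aq) is reduced, so the Au³⁺/Au couple is the cathode and Fe²⁺/Fe is the anode.
E°cell = +1.51 − (−0.44) = +1.95 V; balancing electrons gives n = 6.
ΔG° = −nFE°cell = −(6)(96500)(+1.95) J/mol = −1129 kJ/mol.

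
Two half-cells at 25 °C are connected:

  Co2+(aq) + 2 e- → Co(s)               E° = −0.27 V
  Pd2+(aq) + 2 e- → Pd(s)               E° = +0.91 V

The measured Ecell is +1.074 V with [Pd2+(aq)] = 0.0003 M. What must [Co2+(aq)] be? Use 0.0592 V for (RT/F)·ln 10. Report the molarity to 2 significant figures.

With Pd²⁺/Pd at the cathode and Co²⁺/Co at the anode, E°cell = +0.91 − (−0.27) = +1.18 V (n = 2).
From the Nernst equation, log Q = n(E° − E)/0.0592 = 2·(+1.18 − (+1.074))/0.0592 = 3.581.
For Pd2+(aq) + Co(s) → Pd(s) + Co2+(aq), the reaction quotient is Q = [Co2+(aq)] / [Pd2+(aq)].
Solving for the unknown gives log [Co2+(aq)] = 0.058, so [Co2+(aq)] ≈ 1.1 M.

1.1 M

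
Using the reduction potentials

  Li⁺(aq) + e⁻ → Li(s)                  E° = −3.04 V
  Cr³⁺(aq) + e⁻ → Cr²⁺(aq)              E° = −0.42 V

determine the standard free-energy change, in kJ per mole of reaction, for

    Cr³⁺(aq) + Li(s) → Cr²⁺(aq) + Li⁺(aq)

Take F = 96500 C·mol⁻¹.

−253 kJ/mol

In the reaction as written Cr³⁺(aq) is reduced, so the Cr³⁺/Cr²⁺ couple is the cathode and Li⁺/Li is the anode.
E°cell = −0.42 − (−3.04) = +2.62 V; balancing electrons gives n = 1.
ΔG° = −nFE°cell = −(1)(96500)(+2.62) J/mol = −253 kJ/mol.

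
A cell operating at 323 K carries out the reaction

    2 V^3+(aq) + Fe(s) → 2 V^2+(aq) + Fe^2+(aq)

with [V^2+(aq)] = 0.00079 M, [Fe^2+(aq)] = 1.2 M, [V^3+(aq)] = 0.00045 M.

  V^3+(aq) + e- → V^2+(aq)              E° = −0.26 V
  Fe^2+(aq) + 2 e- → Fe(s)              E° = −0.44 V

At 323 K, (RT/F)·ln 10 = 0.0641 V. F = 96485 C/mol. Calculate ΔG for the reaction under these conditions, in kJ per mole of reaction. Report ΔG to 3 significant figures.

The standard cell potential is −0.26 − (−0.44) = +0.18 V, with n = 2 electrons in the balanced equation.
Here Q = ([V^2+(aq)]^2·[Fe^2+(aq)]) / [V^3+(aq)]^2 = 3.7 (log Q = 0.568), giving E = +0.18 − (0.0641/2)·(0.568) = +0.1618 V.
Finally ΔG = −nFE = −(2)(96485 C/mol)(+0.1618 V) = −31.2 kJ/mol.

−31.2 kJ/mol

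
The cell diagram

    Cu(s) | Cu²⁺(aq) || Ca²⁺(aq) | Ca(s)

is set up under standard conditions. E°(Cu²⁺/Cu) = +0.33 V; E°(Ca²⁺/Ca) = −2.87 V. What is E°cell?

By convention the left-hand electrode in cell notation is the anode (oxidation) and the right-hand electrode is the cathode (reduction).
E°cell = E°(right) − E°(left) = −2.87 − (+0.33) = −3.20 V.
The negative sign shows that, as written, the cell would require an external voltage to drive the reaction.

−3.20 V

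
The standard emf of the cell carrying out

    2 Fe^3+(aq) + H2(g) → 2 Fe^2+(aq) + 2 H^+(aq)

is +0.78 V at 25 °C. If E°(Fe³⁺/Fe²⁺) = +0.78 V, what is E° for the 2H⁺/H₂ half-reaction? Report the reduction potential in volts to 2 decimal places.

In the reaction as written the Fe³⁺/Fe²⁺ couple is reduced (cathode) and 2H⁺/H₂ is oxidized (anode), so E°cell = E°(Fe³⁺/Fe²⁺) − E°(2H⁺/H₂).
E°(2H⁺/H₂) = E°(cathode) − E°cell = +0.78 − (+0.78) = +0.00 V.

+0.00 V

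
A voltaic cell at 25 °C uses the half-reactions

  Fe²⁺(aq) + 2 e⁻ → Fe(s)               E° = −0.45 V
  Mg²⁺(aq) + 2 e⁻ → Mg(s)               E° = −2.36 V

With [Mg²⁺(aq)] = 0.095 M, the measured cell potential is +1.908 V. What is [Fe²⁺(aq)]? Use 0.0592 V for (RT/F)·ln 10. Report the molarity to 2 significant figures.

0.081 M

With Fe²⁺/Fe at the cathode and Mg²⁺/Mg at the anode, E°cell = −0.45 − (−2.36) = +1.91 V (n = 2).
Since E = E° − (0.0592/n)·log Q, log Q = n(E° − E)/0.0592 = 0.068.
Balancing electrons gives Fe²⁺(aq) + Mg(s) → Fe(s) + Mg²⁺(aq); thus Q = [Mg²⁺(aq)] / [Fe²⁺(aq)].
Isolating [Fe²⁺(aq)] in Q = 10^{0.068} yields log [Fe²⁺(aq)] = −1.090, i.e. 0.081 M.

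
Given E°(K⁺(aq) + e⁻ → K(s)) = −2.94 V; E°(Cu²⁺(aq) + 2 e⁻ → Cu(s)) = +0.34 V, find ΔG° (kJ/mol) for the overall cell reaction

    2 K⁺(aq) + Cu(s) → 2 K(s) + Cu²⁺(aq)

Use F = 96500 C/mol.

In the reaction as written K⁺(aq) is reduced, so the K⁺/K couple is the cathode and Cu²⁺/Cu is the anode.
E°cell = −2.94 − (+0.34) = −3.28 V; balancing electrons gives n = 2.
ΔG° = −nFE°cell = −(2)(96500)(−3.28) J/mol = +633 kJ/mol.

+633 kJ/mol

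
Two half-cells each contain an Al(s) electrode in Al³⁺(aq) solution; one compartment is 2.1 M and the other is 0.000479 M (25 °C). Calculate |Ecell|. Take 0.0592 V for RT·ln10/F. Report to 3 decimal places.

0.072 V

For a concentration cell E°cell = 0, since both electrodes use the same couple.
The compartment with the higher Al³⁺(aq) concentration (2.1 M) acts as the cathode; ions are reduced there and produced at the dilute (0.000479 M) anode.
With n = 3, Ecell = −(0.0592/3)·log([dilute]/[conc]) = −(0.0592/3)·log(0.000479/2.1) = +0.072 V.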